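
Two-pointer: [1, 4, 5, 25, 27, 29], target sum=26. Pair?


Two pointers: lo=0, hi=5
Found pair: (1, 25) summing to 26


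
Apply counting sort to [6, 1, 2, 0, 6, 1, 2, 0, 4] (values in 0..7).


Count array: [2, 2, 2, 0, 1, 0, 2, 0]
Reconstruct: [0, 0, 1, 1, 2, 2, 4, 6, 6]


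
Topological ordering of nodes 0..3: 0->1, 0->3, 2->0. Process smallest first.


Kahn's algorithm, process smallest node first
Order: [2, 0, 1, 3]


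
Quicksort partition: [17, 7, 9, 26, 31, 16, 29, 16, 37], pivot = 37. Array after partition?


Elements <= 37 go left of pivot.
Result: [17, 7, 9, 26, 31, 16, 29, 16, 37], pivot at index 8


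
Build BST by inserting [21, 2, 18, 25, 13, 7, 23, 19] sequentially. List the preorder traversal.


Root = 21; build tree by BST insertion.
Preorder traversal: [21, 2, 18, 13, 7, 19, 25, 23]


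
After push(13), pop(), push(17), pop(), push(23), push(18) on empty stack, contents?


push(13) -> [13]
pop() returns 13 -> []
push(17) -> [17]
pop() returns 17 -> []
push(23) -> [23]
push(18) -> [23, 18]
Final stack (bottom to top): [23, 18]


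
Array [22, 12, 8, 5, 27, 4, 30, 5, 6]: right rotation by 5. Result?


Right rotate by 5: [27, 4, 30, 5, 6, 22, 12, 8, 5]


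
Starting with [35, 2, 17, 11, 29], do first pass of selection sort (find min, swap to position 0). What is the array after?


After one pass: [2, 35, 17, 11, 29]


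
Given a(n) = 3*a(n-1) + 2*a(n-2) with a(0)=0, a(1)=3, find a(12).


Build bottom-up:
...a(10)=238941, a(11)=851001, a(12)=3*851001+2*238941=3030885


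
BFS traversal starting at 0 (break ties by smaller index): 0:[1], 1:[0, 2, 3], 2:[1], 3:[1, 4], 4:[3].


BFS queue: start with [0]
Visit order: [0, 1, 2, 3, 4]


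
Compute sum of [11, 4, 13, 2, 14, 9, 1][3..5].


Prefix sums: [0, 11, 15, 28, 30, 44, 53, 54]
Sum[3..5] = prefix[6] - prefix[3] = 53 - 28 = 25


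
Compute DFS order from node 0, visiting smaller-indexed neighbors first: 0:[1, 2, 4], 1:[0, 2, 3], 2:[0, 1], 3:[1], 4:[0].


DFS stack-based: start with [0]
Visit order: [0, 1, 2, 3, 4]


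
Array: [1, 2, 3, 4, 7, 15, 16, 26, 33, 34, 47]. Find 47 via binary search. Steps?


Search for 47:
[0,10] mid=5 arr[5]=15
[6,10] mid=8 arr[8]=33
[9,10] mid=9 arr[9]=34
[10,10] mid=10 arr[10]=47
Total: 4 comparisons


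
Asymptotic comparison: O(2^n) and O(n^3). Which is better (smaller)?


cubic grows slower than exponential
O(n^3) is asymptotically smaller; O(2^n) grows faster


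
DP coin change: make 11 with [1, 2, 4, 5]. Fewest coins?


dp[0]=0; dp[i]=1+min(dp[i-c] for c in coins)
...dp[6]=2, dp[7]=2, dp[8]=2, dp[9]=2, dp[10]=2, dp[11]=3
Minimum coins for 11 = 3


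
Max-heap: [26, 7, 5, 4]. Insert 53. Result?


Append 53: [26, 7, 5, 4, 53]
Bubble up: swap idx 4(53) with idx 1(7); swap idx 1(53) with idx 0(26)
Result: [53, 26, 5, 4, 7]


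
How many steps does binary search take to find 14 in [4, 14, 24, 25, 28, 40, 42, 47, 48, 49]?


Search for 14:
[0,9] mid=4 arr[4]=28
[0,3] mid=1 arr[1]=14
Total: 2 comparisons


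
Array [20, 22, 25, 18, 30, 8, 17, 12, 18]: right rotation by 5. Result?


Right rotate by 5: [30, 8, 17, 12, 18, 20, 22, 25, 18]


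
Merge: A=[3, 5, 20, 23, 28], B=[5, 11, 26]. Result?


Compare heads, take smaller each step.
Merged: [3, 5, 5, 11, 20, 23, 26, 28]


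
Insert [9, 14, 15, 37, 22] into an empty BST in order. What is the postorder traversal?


Root = 9; build tree by BST insertion.
Postorder traversal: [22, 37, 15, 14, 9]


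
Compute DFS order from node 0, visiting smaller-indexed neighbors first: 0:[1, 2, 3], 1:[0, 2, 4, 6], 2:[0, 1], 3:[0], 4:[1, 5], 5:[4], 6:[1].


DFS stack-based: start with [0]
Visit order: [0, 1, 2, 4, 5, 6, 3]


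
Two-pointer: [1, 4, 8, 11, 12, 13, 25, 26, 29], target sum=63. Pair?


Two pointers: lo=0, hi=8
No pair sums to 63


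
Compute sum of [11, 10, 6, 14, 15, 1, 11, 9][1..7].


Prefix sums: [0, 11, 21, 27, 41, 56, 57, 68, 77]
Sum[1..7] = prefix[8] - prefix[1] = 77 - 11 = 66


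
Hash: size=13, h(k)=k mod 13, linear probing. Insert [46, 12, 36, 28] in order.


Insertions: 46->slot 7; 12->slot 12; 36->slot 10; 28->slot 2
Table: [None, None, 28, None, None, None, None, 46, None, None, 36, None, 12]


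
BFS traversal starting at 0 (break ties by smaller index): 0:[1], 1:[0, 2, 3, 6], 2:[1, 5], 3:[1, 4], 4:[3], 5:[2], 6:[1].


BFS queue: start with [0]
Visit order: [0, 1, 2, 3, 6, 5, 4]


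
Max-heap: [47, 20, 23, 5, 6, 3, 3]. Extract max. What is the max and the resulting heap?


Max = 47
Replace root with last, heapify down
Resulting heap: [23, 20, 3, 5, 6, 3]


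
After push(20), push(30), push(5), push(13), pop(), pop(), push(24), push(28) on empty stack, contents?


push(20) -> [20]
push(30) -> [20, 30]
push(5) -> [20, 30, 5]
push(13) -> [20, 30, 5, 13]
pop() returns 13 -> [20, 30, 5]
pop() returns 5 -> [20, 30]
push(24) -> [20, 30, 24]
push(28) -> [20, 30, 24, 28]
Final stack (bottom to top): [20, 30, 24, 28]


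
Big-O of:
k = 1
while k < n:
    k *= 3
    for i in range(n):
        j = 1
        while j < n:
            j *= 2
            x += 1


Per nesting level: O(log n) * O(n) * O(log n) = O(n (log n)^2)
Complexity: O(n (log n)^2)


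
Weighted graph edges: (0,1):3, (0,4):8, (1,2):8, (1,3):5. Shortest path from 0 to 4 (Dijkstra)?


Dijkstra from 0:
Distances: {0: 0, 1: 3, 2: 11, 3: 8, 4: 8}
Shortest distance to 4 = 8, path = [0, 4]


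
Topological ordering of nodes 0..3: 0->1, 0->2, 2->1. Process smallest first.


Kahn's algorithm, process smallest node first
Order: [0, 2, 1, 3]


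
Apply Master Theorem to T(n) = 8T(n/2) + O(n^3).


a=8, b=2, c=3. log_2(8)=3 = c=3. Case 2: O(n^c log n) = O(n^3 log n)
Complexity: O(n^3 log n)


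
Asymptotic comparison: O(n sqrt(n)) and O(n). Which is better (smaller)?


linear grows slower than n^1.5
O(n) is asymptotically smaller; O(n sqrt(n)) grows faster


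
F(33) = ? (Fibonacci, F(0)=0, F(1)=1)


F(n)=F(n-1)+F(n-2)
...F(31)=1346269, F(32)=2178309, F(33)=3524578


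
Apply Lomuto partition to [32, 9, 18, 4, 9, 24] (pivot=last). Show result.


Elements <= 24 go left of pivot.
Result: [9, 18, 4, 9, 24, 32], pivot at index 4


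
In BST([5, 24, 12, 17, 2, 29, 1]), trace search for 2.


BST root = 5
Search for 2: compare at each node
Path: [5, 2]


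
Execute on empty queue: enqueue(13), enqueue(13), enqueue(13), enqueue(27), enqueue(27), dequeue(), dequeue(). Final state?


enqueue(13) -> [13]
enqueue(13) -> [13, 13]
enqueue(13) -> [13, 13, 13]
enqueue(27) -> [13, 13, 13, 27]
enqueue(27) -> [13, 13, 13, 27, 27]
dequeue() returns 13 -> [13, 13, 27, 27]
dequeue() returns 13 -> [13, 27, 27]
Final queue (front to back): [13, 27, 27]


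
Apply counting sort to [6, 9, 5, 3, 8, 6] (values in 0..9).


Count array: [0, 0, 0, 1, 0, 1, 2, 0, 1, 1]
Reconstruct: [3, 5, 6, 6, 8, 9]


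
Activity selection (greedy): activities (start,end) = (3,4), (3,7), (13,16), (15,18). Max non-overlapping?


Greedy: pick earliest-ending, then skip overlaps.
Selected (2 activities): [(3, 4), (13, 16)]


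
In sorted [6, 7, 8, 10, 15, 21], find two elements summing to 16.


Two pointers: lo=0, hi=5
Found pair: (6, 10) summing to 16


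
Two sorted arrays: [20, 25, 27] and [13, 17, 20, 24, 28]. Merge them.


Compare heads, take smaller each step.
Merged: [13, 17, 20, 20, 24, 25, 27, 28]


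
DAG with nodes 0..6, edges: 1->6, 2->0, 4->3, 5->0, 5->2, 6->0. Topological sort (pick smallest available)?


Kahn's algorithm, process smallest node first
Order: [1, 4, 3, 5, 2, 6, 0]


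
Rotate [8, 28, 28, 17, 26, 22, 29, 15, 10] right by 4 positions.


Right rotate by 4: [22, 29, 15, 10, 8, 28, 28, 17, 26]


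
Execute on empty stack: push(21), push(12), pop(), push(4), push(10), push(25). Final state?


push(21) -> [21]
push(12) -> [21, 12]
pop() returns 12 -> [21]
push(4) -> [21, 4]
push(10) -> [21, 4, 10]
push(25) -> [21, 4, 10, 25]
Final stack (bottom to top): [21, 4, 10, 25]


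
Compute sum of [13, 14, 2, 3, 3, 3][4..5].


Prefix sums: [0, 13, 27, 29, 32, 35, 38]
Sum[4..5] = prefix[6] - prefix[4] = 38 - 32 = 6


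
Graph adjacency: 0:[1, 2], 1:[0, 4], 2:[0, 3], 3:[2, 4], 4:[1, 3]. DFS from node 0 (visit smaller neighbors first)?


DFS stack-based: start with [0]
Visit order: [0, 1, 4, 3, 2]


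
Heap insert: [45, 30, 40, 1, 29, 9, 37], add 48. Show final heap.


Append 48: [45, 30, 40, 1, 29, 9, 37, 48]
Bubble up: swap idx 7(48) with idx 3(1); swap idx 3(48) with idx 1(30); swap idx 1(48) with idx 0(45)
Result: [48, 45, 40, 30, 29, 9, 37, 1]


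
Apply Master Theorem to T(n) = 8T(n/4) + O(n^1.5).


a=8, b=4, c=1.5. log_4(8)=1.5 = c=1.5. Case 2: O(n^c log n) = O(n^1.500 log n)
Complexity: O(n^1.500 log n)


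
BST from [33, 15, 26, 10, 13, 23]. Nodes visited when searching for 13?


BST root = 33
Search for 13: compare at each node
Path: [33, 15, 10, 13]


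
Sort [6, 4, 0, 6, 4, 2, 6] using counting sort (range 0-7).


Count array: [1, 0, 1, 0, 2, 0, 3, 0]
Reconstruct: [0, 2, 4, 4, 6, 6, 6]


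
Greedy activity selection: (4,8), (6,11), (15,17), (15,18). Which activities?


Greedy: pick earliest-ending, then skip overlaps.
Selected (2 activities): [(4, 8), (15, 17)]


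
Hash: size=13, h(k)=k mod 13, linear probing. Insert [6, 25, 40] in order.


Insertions: 6->slot 6; 25->slot 12; 40->slot 1
Table: [None, 40, None, None, None, None, 6, None, None, None, None, None, 25]


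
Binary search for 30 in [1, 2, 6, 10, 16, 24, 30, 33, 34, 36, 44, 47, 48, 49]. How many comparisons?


Search for 30:
[0,13] mid=6 arr[6]=30
Total: 1 comparisons


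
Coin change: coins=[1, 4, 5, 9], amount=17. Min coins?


dp[0]=0; dp[i]=1+min(dp[i-c] for c in coins)
...dp[12]=3, dp[13]=2, dp[14]=2, dp[15]=3, dp[16]=4, dp[17]=3
Minimum coins for 17 = 3


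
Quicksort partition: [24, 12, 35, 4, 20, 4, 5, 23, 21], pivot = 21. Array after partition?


Elements <= 21 go left of pivot.
Result: [12, 4, 20, 4, 5, 21, 35, 23, 24], pivot at index 5


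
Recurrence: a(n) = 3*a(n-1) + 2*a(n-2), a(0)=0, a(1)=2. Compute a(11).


Build bottom-up:
...a(9)=44726, a(10)=159294, a(11)=3*159294+2*44726=567334


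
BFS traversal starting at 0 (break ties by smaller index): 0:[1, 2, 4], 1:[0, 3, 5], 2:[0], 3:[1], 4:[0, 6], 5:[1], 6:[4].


BFS queue: start with [0]
Visit order: [0, 1, 2, 4, 3, 5, 6]


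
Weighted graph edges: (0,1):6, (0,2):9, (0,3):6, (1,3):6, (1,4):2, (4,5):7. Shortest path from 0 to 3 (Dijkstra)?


Dijkstra from 0:
Distances: {0: 0, 1: 6, 2: 9, 3: 6, 4: 8, 5: 15}
Shortest distance to 3 = 6, path = [0, 3]


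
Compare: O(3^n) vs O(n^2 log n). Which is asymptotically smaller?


n^2 log n grows slower than exponential (base 3)
O(n^2 log n) is asymptotically smaller; O(3^n) grows faster


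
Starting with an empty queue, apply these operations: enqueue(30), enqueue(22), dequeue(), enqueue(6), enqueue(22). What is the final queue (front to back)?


enqueue(30) -> [30]
enqueue(22) -> [30, 22]
dequeue() returns 30 -> [22]
enqueue(6) -> [22, 6]
enqueue(22) -> [22, 6, 22]
Final queue (front to back): [22, 6, 22]


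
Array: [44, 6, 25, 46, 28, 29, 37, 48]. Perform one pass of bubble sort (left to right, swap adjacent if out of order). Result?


After one pass: [6, 25, 44, 28, 29, 37, 46, 48]


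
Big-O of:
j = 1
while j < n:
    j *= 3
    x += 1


Per nesting level: O(log n) = O(log n)
Complexity: O(log n)


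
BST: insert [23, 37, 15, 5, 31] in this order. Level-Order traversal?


Root = 23; build tree by BST insertion.
Level-Order traversal: [23, 15, 37, 5, 31]


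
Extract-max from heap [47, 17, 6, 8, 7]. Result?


Max = 47
Replace root with last, heapify down
Resulting heap: [17, 8, 6, 7]


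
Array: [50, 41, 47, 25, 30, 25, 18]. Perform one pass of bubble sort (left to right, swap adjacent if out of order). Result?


After one pass: [41, 47, 25, 30, 25, 18, 50]


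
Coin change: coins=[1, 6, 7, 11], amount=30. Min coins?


dp[0]=0; dp[i]=1+min(dp[i-c] for c in coins)
...dp[25]=3, dp[26]=4, dp[27]=4, dp[28]=3, dp[29]=3, dp[30]=4
Minimum coins for 30 = 4


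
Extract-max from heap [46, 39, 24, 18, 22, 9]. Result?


Max = 46
Replace root with last, heapify down
Resulting heap: [39, 22, 24, 18, 9]


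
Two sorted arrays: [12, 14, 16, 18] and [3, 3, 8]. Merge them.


Compare heads, take smaller each step.
Merged: [3, 3, 8, 12, 14, 16, 18]


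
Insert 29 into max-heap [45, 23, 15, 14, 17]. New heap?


Append 29: [45, 23, 15, 14, 17, 29]
Bubble up: swap idx 5(29) with idx 2(15)
Result: [45, 23, 29, 14, 17, 15]


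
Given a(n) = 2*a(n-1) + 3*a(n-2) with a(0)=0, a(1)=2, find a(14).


Build bottom-up:
...a(12)=265720, a(13)=797162, a(14)=2*797162+3*265720=2391484


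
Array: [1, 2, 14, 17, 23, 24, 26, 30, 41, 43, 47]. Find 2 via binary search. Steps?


Search for 2:
[0,10] mid=5 arr[5]=24
[0,4] mid=2 arr[2]=14
[0,1] mid=0 arr[0]=1
[1,1] mid=1 arr[1]=2
Total: 4 comparisons


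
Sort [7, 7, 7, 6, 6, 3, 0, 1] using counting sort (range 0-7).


Count array: [1, 1, 0, 1, 0, 0, 2, 3]
Reconstruct: [0, 1, 3, 6, 6, 7, 7, 7]


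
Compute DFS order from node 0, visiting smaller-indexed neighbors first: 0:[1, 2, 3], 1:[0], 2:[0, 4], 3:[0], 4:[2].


DFS stack-based: start with [0]
Visit order: [0, 1, 2, 4, 3]


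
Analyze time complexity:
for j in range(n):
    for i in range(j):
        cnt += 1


Per nesting level: O(n) * O(n) [triangular over j] = O(n^2)
Complexity: O(n^2)


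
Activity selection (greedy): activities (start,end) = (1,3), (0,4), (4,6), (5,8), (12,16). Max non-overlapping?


Greedy: pick earliest-ending, then skip overlaps.
Selected (3 activities): [(1, 3), (4, 6), (12, 16)]


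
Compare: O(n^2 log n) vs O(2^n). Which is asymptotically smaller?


n^2 log n grows slower than exponential
O(n^2 log n) is asymptotically smaller; O(2^n) grows faster


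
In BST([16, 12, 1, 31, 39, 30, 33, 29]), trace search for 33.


BST root = 16
Search for 33: compare at each node
Path: [16, 31, 39, 33]


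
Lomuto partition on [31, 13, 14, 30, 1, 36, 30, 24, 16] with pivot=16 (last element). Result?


Elements <= 16 go left of pivot.
Result: [13, 14, 1, 16, 31, 36, 30, 24, 30], pivot at index 3


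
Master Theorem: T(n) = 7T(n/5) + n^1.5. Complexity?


a=7, b=5, c=1.5. log_5(7)=1.209 < c=1.5. Case 3: O(n^c) = O(n^1.500)
Complexity: O(n^1.500)


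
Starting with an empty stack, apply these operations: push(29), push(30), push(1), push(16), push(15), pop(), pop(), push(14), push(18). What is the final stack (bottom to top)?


push(29) -> [29]
push(30) -> [29, 30]
push(1) -> [29, 30, 1]
push(16) -> [29, 30, 1, 16]
push(15) -> [29, 30, 1, 16, 15]
pop() returns 15 -> [29, 30, 1, 16]
pop() returns 16 -> [29, 30, 1]
push(14) -> [29, 30, 1, 14]
push(18) -> [29, 30, 1, 14, 18]
Final stack (bottom to top): [29, 30, 1, 14, 18]


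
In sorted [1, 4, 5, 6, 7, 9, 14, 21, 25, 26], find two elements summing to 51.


Two pointers: lo=0, hi=9
Found pair: (25, 26) summing to 51


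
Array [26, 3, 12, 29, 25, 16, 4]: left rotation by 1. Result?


Left rotate by 1: [3, 12, 29, 25, 16, 4, 26]


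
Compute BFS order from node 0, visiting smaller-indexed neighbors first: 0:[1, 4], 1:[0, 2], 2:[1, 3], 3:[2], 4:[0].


BFS queue: start with [0]
Visit order: [0, 1, 4, 2, 3]


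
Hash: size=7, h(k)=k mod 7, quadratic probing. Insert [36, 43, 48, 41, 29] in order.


Insertions: 36->slot 1; 43->slot 2; 48->slot 6; 41->slot 0; 29->slot 5
Table: [41, 36, 43, None, None, 29, 48]


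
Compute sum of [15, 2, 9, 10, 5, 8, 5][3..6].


Prefix sums: [0, 15, 17, 26, 36, 41, 49, 54]
Sum[3..6] = prefix[7] - prefix[3] = 54 - 26 = 28


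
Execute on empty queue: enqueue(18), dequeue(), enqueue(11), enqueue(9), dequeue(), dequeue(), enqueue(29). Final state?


enqueue(18) -> [18]
dequeue() returns 18 -> []
enqueue(11) -> [11]
enqueue(9) -> [11, 9]
dequeue() returns 11 -> [9]
dequeue() returns 9 -> []
enqueue(29) -> [29]
Final queue (front to back): [29]


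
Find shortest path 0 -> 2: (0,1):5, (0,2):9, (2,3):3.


Dijkstra from 0:
Distances: {0: 0, 1: 5, 2: 9, 3: 12}
Shortest distance to 2 = 9, path = [0, 2]


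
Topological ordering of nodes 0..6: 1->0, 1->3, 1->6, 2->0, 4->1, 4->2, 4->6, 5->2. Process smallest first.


Kahn's algorithm, process smallest node first
Order: [4, 1, 3, 5, 2, 0, 6]


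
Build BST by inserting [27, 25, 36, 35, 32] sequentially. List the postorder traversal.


Root = 27; build tree by BST insertion.
Postorder traversal: [25, 32, 35, 36, 27]


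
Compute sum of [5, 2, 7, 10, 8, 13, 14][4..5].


Prefix sums: [0, 5, 7, 14, 24, 32, 45, 59]
Sum[4..5] = prefix[6] - prefix[4] = 45 - 24 = 21


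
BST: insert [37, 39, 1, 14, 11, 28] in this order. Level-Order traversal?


Root = 37; build tree by BST insertion.
Level-Order traversal: [37, 1, 39, 14, 11, 28]


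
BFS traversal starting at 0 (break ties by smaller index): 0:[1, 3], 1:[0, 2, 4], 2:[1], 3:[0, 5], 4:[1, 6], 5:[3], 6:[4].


BFS queue: start with [0]
Visit order: [0, 1, 3, 2, 4, 5, 6]


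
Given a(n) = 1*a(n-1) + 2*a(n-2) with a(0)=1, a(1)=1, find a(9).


Build bottom-up:
...a(7)=85, a(8)=171, a(9)=1*171+2*85=341


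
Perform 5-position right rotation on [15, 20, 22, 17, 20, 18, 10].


Right rotate by 5: [22, 17, 20, 18, 10, 15, 20]


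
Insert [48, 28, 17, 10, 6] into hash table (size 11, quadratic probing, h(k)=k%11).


Insertions: 48->slot 4; 28->slot 6; 17->slot 7; 10->slot 10; 6->slot 0
Table: [6, None, None, None, 48, None, 28, 17, None, None, 10]


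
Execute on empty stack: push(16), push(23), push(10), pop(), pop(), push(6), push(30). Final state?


push(16) -> [16]
push(23) -> [16, 23]
push(10) -> [16, 23, 10]
pop() returns 10 -> [16, 23]
pop() returns 23 -> [16]
push(6) -> [16, 6]
push(30) -> [16, 6, 30]
Final stack (bottom to top): [16, 6, 30]


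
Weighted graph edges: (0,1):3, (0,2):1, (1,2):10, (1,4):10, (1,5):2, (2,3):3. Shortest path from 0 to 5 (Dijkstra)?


Dijkstra from 0:
Distances: {0: 0, 1: 3, 2: 1, 3: 4, 4: 13, 5: 5}
Shortest distance to 5 = 5, path = [0, 1, 5]


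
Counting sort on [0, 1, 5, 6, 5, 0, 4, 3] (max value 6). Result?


Count array: [2, 1, 0, 1, 1, 2, 1]
Reconstruct: [0, 0, 1, 3, 4, 5, 5, 6]


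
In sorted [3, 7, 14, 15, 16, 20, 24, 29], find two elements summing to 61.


Two pointers: lo=0, hi=7
No pair sums to 61


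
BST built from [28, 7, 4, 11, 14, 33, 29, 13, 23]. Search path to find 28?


BST root = 28
Search for 28: compare at each node
Path: [28]


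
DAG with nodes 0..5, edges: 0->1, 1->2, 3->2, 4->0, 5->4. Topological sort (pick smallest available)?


Kahn's algorithm, process smallest node first
Order: [3, 5, 4, 0, 1, 2]


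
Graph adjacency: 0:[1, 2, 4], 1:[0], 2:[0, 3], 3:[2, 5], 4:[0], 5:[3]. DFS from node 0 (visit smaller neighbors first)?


DFS stack-based: start with [0]
Visit order: [0, 1, 2, 3, 5, 4]


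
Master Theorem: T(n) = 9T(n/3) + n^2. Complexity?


a=9, b=3, c=2. log_3(9)=2 = c=2. Case 2: O(n^c log n) = O(n^2 log n)
Complexity: O(n^2 log n)


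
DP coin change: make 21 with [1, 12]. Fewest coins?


dp[0]=0; dp[i]=1+min(dp[i-c] for c in coins)
...dp[16]=5, dp[17]=6, dp[18]=7, dp[19]=8, dp[20]=9, dp[21]=10
Minimum coins for 21 = 10


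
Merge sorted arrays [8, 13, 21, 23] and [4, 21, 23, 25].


Compare heads, take smaller each step.
Merged: [4, 8, 13, 21, 21, 23, 23, 25]


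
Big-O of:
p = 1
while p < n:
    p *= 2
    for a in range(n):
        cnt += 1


Per nesting level: O(log n) * O(n) = O(n log n)
Complexity: O(n log n)


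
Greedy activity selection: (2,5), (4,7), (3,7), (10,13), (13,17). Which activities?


Greedy: pick earliest-ending, then skip overlaps.
Selected (3 activities): [(2, 5), (10, 13), (13, 17)]


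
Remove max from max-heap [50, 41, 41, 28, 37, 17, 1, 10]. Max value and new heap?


Max = 50
Replace root with last, heapify down
Resulting heap: [41, 37, 41, 28, 10, 17, 1]


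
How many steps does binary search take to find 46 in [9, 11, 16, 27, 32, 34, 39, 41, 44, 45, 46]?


Search for 46:
[0,10] mid=5 arr[5]=34
[6,10] mid=8 arr[8]=44
[9,10] mid=9 arr[9]=45
[10,10] mid=10 arr[10]=46
Total: 4 comparisons


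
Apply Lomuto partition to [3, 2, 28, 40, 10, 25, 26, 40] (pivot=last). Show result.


Elements <= 40 go left of pivot.
Result: [3, 2, 28, 40, 10, 25, 26, 40], pivot at index 7


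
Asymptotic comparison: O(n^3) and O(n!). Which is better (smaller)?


cubic grows slower than factorial
O(n^3) is asymptotically smaller; O(n!) grows faster


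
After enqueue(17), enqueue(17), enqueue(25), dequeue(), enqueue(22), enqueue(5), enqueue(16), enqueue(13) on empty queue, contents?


enqueue(17) -> [17]
enqueue(17) -> [17, 17]
enqueue(25) -> [17, 17, 25]
dequeue() returns 17 -> [17, 25]
enqueue(22) -> [17, 25, 22]
enqueue(5) -> [17, 25, 22, 5]
enqueue(16) -> [17, 25, 22, 5, 16]
enqueue(13) -> [17, 25, 22, 5, 16, 13]
Final queue (front to back): [17, 25, 22, 5, 16, 13]


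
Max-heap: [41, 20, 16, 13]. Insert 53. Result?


Append 53: [41, 20, 16, 13, 53]
Bubble up: swap idx 4(53) with idx 1(20); swap idx 1(53) with idx 0(41)
Result: [53, 41, 16, 13, 20]


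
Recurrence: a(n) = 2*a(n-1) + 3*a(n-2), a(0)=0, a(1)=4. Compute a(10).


Build bottom-up:
...a(8)=6560, a(9)=19684, a(10)=2*19684+3*6560=59048


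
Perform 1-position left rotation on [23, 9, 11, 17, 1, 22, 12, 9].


Left rotate by 1: [9, 11, 17, 1, 22, 12, 9, 23]


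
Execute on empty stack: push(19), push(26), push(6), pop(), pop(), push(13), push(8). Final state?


push(19) -> [19]
push(26) -> [19, 26]
push(6) -> [19, 26, 6]
pop() returns 6 -> [19, 26]
pop() returns 26 -> [19]
push(13) -> [19, 13]
push(8) -> [19, 13, 8]
Final stack (bottom to top): [19, 13, 8]


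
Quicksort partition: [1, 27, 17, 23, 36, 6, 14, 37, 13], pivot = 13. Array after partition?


Elements <= 13 go left of pivot.
Result: [1, 6, 13, 23, 36, 27, 14, 37, 17], pivot at index 2


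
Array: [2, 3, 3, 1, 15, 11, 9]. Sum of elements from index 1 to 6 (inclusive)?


Prefix sums: [0, 2, 5, 8, 9, 24, 35, 44]
Sum[1..6] = prefix[7] - prefix[1] = 44 - 2 = 42


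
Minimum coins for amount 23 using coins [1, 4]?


dp[0]=0; dp[i]=1+min(dp[i-c] for c in coins)
...dp[18]=6, dp[19]=7, dp[20]=5, dp[21]=6, dp[22]=7, dp[23]=8
Minimum coins for 23 = 8


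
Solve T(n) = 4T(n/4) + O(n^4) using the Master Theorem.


a=4, b=4, c=4. log_4(4)=1 < c=4. Case 3: O(n^c) = O(n^4)
Complexity: O(n^4)


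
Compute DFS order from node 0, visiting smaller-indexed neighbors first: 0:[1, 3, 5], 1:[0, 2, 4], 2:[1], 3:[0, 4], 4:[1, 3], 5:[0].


DFS stack-based: start with [0]
Visit order: [0, 1, 2, 4, 3, 5]


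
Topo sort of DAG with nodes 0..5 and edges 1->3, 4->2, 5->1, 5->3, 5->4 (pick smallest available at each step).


Kahn's algorithm, process smallest node first
Order: [0, 5, 1, 3, 4, 2]


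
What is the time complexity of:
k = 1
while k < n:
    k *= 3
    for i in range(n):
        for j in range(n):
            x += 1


Per nesting level: O(log n) * O(n) * O(n) = O(n^2 log n)
Complexity: O(n^2 log n)


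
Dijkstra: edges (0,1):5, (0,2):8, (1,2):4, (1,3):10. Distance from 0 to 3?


Dijkstra from 0:
Distances: {0: 0, 1: 5, 2: 8, 3: 15}
Shortest distance to 3 = 15, path = [0, 1, 3]


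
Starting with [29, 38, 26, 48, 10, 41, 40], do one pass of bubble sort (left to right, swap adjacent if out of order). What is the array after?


After one pass: [29, 26, 38, 10, 41, 40, 48]


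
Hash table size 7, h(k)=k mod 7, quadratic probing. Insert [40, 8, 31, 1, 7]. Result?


Insertions: 40->slot 5; 8->slot 1; 31->slot 3; 1->slot 2; 7->slot 0
Table: [7, 8, 1, 31, None, 40, None]


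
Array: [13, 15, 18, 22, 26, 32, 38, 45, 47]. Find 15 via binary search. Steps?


Search for 15:
[0,8] mid=4 arr[4]=26
[0,3] mid=1 arr[1]=15
Total: 2 comparisons


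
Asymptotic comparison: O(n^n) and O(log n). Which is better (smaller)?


logarithmic grows slower than n^n
O(log n) is asymptotically smaller; O(n^n) grows faster


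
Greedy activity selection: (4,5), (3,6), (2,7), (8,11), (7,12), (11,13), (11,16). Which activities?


Greedy: pick earliest-ending, then skip overlaps.
Selected (3 activities): [(4, 5), (8, 11), (11, 13)]


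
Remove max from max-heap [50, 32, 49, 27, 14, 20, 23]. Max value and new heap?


Max = 50
Replace root with last, heapify down
Resulting heap: [49, 32, 23, 27, 14, 20]


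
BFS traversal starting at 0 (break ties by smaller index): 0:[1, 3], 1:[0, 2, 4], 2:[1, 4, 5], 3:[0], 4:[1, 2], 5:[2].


BFS queue: start with [0]
Visit order: [0, 1, 3, 2, 4, 5]


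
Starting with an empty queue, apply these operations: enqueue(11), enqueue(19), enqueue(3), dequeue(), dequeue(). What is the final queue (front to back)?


enqueue(11) -> [11]
enqueue(19) -> [11, 19]
enqueue(3) -> [11, 19, 3]
dequeue() returns 11 -> [19, 3]
dequeue() returns 19 -> [3]
Final queue (front to back): [3]


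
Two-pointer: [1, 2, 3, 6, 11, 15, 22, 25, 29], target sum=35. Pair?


Two pointers: lo=0, hi=8
Found pair: (6, 29) summing to 35


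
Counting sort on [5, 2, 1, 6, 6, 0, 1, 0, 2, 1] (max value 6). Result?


Count array: [2, 3, 2, 0, 0, 1, 2]
Reconstruct: [0, 0, 1, 1, 1, 2, 2, 5, 6, 6]


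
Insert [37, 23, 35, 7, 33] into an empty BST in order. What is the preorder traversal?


Root = 37; build tree by BST insertion.
Preorder traversal: [37, 23, 7, 35, 33]


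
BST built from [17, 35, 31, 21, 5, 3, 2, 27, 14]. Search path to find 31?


BST root = 17
Search for 31: compare at each node
Path: [17, 35, 31]


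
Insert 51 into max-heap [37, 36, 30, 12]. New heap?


Append 51: [37, 36, 30, 12, 51]
Bubble up: swap idx 4(51) with idx 1(36); swap idx 1(51) with idx 0(37)
Result: [51, 37, 30, 12, 36]


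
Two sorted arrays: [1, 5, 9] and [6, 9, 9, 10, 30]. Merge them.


Compare heads, take smaller each step.
Merged: [1, 5, 6, 9, 9, 9, 10, 30]


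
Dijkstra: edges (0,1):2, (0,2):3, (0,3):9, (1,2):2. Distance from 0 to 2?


Dijkstra from 0:
Distances: {0: 0, 1: 2, 2: 3, 3: 9}
Shortest distance to 2 = 3, path = [0, 2]


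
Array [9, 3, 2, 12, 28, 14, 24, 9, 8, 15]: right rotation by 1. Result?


Right rotate by 1: [15, 9, 3, 2, 12, 28, 14, 24, 9, 8]


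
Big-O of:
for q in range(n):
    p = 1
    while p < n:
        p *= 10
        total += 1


Per nesting level: O(n) * O(log n) = O(n log n)
Complexity: O(n log n)


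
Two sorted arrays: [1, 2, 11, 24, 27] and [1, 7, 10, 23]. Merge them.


Compare heads, take smaller each step.
Merged: [1, 1, 2, 7, 10, 11, 23, 24, 27]


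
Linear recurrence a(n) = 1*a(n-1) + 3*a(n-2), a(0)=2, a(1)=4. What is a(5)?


Build bottom-up:
...a(3)=22, a(4)=52, a(5)=1*52+3*22=118


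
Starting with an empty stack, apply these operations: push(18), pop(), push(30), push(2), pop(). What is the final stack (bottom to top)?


push(18) -> [18]
pop() returns 18 -> []
push(30) -> [30]
push(2) -> [30, 2]
pop() returns 2 -> [30]
Final stack (bottom to top): [30]


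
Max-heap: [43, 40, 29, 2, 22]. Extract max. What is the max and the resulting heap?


Max = 43
Replace root with last, heapify down
Resulting heap: [40, 22, 29, 2]


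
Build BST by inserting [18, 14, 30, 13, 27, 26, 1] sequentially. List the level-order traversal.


Root = 18; build tree by BST insertion.
Level-Order traversal: [18, 14, 30, 13, 27, 1, 26]


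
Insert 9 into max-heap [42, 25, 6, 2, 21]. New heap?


Append 9: [42, 25, 6, 2, 21, 9]
Bubble up: swap idx 5(9) with idx 2(6)
Result: [42, 25, 9, 2, 21, 6]


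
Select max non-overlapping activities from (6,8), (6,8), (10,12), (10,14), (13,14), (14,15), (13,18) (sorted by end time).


Greedy: pick earliest-ending, then skip overlaps.
Selected (4 activities): [(6, 8), (10, 12), (13, 14), (14, 15)]


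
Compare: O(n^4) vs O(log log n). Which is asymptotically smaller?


double-logarithmic grows slower than quartic
O(log log n) is asymptotically smaller; O(n^4) grows faster


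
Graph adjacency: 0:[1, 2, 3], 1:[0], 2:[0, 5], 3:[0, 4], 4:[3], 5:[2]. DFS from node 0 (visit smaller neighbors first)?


DFS stack-based: start with [0]
Visit order: [0, 1, 2, 5, 3, 4]


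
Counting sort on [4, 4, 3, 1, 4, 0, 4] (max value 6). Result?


Count array: [1, 1, 0, 1, 4, 0, 0]
Reconstruct: [0, 1, 3, 4, 4, 4, 4]


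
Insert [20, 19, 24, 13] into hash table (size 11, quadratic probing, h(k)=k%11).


Insertions: 20->slot 9; 19->slot 8; 24->slot 2; 13->slot 3
Table: [None, None, 24, 13, None, None, None, None, 19, 20, None]


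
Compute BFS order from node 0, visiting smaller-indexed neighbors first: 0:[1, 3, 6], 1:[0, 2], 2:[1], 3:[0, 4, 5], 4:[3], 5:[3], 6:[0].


BFS queue: start with [0]
Visit order: [0, 1, 3, 6, 2, 4, 5]


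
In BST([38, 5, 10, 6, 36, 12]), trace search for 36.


BST root = 38
Search for 36: compare at each node
Path: [38, 5, 10, 36]


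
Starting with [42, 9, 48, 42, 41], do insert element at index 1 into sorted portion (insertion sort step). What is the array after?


After one pass: [9, 42, 48, 42, 41]


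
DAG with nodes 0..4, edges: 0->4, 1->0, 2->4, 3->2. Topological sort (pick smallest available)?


Kahn's algorithm, process smallest node first
Order: [1, 0, 3, 2, 4]


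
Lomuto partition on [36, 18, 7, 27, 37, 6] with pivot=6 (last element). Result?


Elements <= 6 go left of pivot.
Result: [6, 18, 7, 27, 37, 36], pivot at index 0


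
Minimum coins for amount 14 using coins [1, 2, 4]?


dp[0]=0; dp[i]=1+min(dp[i-c] for c in coins)
...dp[9]=3, dp[10]=3, dp[11]=4, dp[12]=3, dp[13]=4, dp[14]=4
Minimum coins for 14 = 4


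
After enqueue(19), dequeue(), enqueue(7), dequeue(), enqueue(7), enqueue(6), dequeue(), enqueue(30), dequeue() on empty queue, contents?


enqueue(19) -> [19]
dequeue() returns 19 -> []
enqueue(7) -> [7]
dequeue() returns 7 -> []
enqueue(7) -> [7]
enqueue(6) -> [7, 6]
dequeue() returns 7 -> [6]
enqueue(30) -> [6, 30]
dequeue() returns 6 -> [30]
Final queue (front to back): [30]


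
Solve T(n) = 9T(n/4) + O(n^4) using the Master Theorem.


a=9, b=4, c=4. log_4(9)=1.585 < c=4. Case 3: O(n^c) = O(n^4)
Complexity: O(n^4)


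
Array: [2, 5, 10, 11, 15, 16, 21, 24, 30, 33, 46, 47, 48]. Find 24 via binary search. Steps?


Search for 24:
[0,12] mid=6 arr[6]=21
[7,12] mid=9 arr[9]=33
[7,8] mid=7 arr[7]=24
Total: 3 comparisons


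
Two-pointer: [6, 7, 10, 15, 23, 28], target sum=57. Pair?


Two pointers: lo=0, hi=5
No pair sums to 57


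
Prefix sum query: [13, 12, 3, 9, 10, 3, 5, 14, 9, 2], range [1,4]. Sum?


Prefix sums: [0, 13, 25, 28, 37, 47, 50, 55, 69, 78, 80]
Sum[1..4] = prefix[5] - prefix[1] = 47 - 13 = 34


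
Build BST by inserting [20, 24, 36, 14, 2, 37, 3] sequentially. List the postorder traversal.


Root = 20; build tree by BST insertion.
Postorder traversal: [3, 2, 14, 37, 36, 24, 20]


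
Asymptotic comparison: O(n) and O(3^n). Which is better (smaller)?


linear grows slower than exponential (base 3)
O(n) is asymptotically smaller; O(3^n) grows faster


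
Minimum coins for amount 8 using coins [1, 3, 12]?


dp[0]=0; dp[i]=1+min(dp[i-c] for c in coins)
...dp[3]=1, dp[4]=2, dp[5]=3, dp[6]=2, dp[7]=3, dp[8]=4
Minimum coins for 8 = 4


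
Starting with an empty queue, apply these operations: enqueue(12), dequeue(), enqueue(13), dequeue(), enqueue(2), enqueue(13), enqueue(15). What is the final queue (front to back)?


enqueue(12) -> [12]
dequeue() returns 12 -> []
enqueue(13) -> [13]
dequeue() returns 13 -> []
enqueue(2) -> [2]
enqueue(13) -> [2, 13]
enqueue(15) -> [2, 13, 15]
Final queue (front to back): [2, 13, 15]


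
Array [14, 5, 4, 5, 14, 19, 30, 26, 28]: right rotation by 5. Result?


Right rotate by 5: [14, 19, 30, 26, 28, 14, 5, 4, 5]


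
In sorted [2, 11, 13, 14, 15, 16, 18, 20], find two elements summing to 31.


Two pointers: lo=0, hi=7
Found pair: (11, 20) summing to 31


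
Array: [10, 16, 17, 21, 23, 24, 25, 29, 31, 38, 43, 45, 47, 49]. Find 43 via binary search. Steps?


Search for 43:
[0,13] mid=6 arr[6]=25
[7,13] mid=10 arr[10]=43
Total: 2 comparisons


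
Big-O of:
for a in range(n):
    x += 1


Per nesting level: O(n) = O(n)
Complexity: O(n)


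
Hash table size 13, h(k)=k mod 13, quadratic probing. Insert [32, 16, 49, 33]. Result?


Insertions: 32->slot 6; 16->slot 3; 49->slot 10; 33->slot 7
Table: [None, None, None, 16, None, None, 32, 33, None, None, 49, None, None]


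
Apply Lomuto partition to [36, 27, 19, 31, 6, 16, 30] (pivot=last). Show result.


Elements <= 30 go left of pivot.
Result: [27, 19, 6, 16, 30, 31, 36], pivot at index 4


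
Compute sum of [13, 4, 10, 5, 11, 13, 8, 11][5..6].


Prefix sums: [0, 13, 17, 27, 32, 43, 56, 64, 75]
Sum[5..6] = prefix[7] - prefix[5] = 64 - 43 = 21


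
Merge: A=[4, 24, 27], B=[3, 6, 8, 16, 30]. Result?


Compare heads, take smaller each step.
Merged: [3, 4, 6, 8, 16, 24, 27, 30]


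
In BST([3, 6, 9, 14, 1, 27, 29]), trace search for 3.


BST root = 3
Search for 3: compare at each node
Path: [3]


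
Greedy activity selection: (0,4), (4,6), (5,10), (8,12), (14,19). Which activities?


Greedy: pick earliest-ending, then skip overlaps.
Selected (4 activities): [(0, 4), (4, 6), (8, 12), (14, 19)]


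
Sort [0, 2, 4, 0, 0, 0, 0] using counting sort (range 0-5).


Count array: [5, 0, 1, 0, 1, 0]
Reconstruct: [0, 0, 0, 0, 0, 2, 4]


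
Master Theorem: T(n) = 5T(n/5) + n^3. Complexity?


a=5, b=5, c=3. log_5(5)=1 < c=3. Case 3: O(n^c) = O(n^3)
Complexity: O(n^3)


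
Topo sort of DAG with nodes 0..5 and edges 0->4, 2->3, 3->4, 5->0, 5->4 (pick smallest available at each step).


Kahn's algorithm, process smallest node first
Order: [1, 2, 3, 5, 0, 4]


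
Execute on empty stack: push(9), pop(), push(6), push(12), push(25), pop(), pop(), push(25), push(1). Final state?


push(9) -> [9]
pop() returns 9 -> []
push(6) -> [6]
push(12) -> [6, 12]
push(25) -> [6, 12, 25]
pop() returns 25 -> [6, 12]
pop() returns 12 -> [6]
push(25) -> [6, 25]
push(1) -> [6, 25, 1]
Final stack (bottom to top): [6, 25, 1]


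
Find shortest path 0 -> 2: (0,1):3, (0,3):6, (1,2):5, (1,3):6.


Dijkstra from 0:
Distances: {0: 0, 1: 3, 2: 8, 3: 6}
Shortest distance to 2 = 8, path = [0, 1, 2]


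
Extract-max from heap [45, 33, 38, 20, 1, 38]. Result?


Max = 45
Replace root with last, heapify down
Resulting heap: [38, 33, 38, 20, 1]


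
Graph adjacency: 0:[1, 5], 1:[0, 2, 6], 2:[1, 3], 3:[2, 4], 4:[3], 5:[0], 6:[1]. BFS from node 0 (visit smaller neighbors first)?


BFS queue: start with [0]
Visit order: [0, 1, 5, 2, 6, 3, 4]


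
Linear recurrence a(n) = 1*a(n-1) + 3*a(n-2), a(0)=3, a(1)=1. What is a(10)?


Build bottom-up:
...a(8)=1090, a(9)=2461, a(10)=1*2461+3*1090=5731


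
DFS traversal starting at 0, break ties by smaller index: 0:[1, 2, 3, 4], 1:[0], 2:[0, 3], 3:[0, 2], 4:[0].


DFS stack-based: start with [0]
Visit order: [0, 1, 2, 3, 4]


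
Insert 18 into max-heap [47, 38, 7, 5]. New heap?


Append 18: [47, 38, 7, 5, 18]
Bubble up: no swaps needed
Result: [47, 38, 7, 5, 18]


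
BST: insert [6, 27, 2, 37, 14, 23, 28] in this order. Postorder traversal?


Root = 6; build tree by BST insertion.
Postorder traversal: [2, 23, 14, 28, 37, 27, 6]


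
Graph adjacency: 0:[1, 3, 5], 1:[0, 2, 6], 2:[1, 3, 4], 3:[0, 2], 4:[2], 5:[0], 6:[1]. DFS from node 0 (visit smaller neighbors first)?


DFS stack-based: start with [0]
Visit order: [0, 1, 2, 3, 4, 6, 5]


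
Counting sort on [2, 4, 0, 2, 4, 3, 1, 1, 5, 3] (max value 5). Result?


Count array: [1, 2, 2, 2, 2, 1]
Reconstruct: [0, 1, 1, 2, 2, 3, 3, 4, 4, 5]


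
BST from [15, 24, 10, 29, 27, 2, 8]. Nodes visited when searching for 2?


BST root = 15
Search for 2: compare at each node
Path: [15, 10, 2]


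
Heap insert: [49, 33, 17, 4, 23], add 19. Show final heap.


Append 19: [49, 33, 17, 4, 23, 19]
Bubble up: swap idx 5(19) with idx 2(17)
Result: [49, 33, 19, 4, 23, 17]


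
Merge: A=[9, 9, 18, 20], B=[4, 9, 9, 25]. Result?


Compare heads, take smaller each step.
Merged: [4, 9, 9, 9, 9, 18, 20, 25]


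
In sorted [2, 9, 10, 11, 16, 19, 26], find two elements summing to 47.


Two pointers: lo=0, hi=6
No pair sums to 47


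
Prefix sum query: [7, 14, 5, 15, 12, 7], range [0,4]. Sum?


Prefix sums: [0, 7, 21, 26, 41, 53, 60]
Sum[0..4] = prefix[5] - prefix[0] = 53 - 0 = 53


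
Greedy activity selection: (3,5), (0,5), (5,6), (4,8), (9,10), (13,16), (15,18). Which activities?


Greedy: pick earliest-ending, then skip overlaps.
Selected (4 activities): [(3, 5), (5, 6), (9, 10), (13, 16)]


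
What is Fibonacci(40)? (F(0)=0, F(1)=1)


F(n)=F(n-1)+F(n-2)
...F(38)=39088169, F(39)=63245986, F(40)=102334155


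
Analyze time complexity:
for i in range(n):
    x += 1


Per nesting level: O(n) = O(n)
Complexity: O(n)


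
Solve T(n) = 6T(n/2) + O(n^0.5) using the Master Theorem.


a=6, b=2, c=0.5. log_2(6)=2.585 > c=0.5. Case 1: O(n^log_b(a)) = O(n^2.585)
Complexity: O(n^2.585)


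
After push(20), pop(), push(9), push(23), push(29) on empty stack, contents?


push(20) -> [20]
pop() returns 20 -> []
push(9) -> [9]
push(23) -> [9, 23]
push(29) -> [9, 23, 29]
Final stack (bottom to top): [9, 23, 29]


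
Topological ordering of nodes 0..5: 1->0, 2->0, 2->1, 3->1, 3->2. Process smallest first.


Kahn's algorithm, process smallest node first
Order: [3, 2, 1, 0, 4, 5]


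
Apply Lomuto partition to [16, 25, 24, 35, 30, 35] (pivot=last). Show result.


Elements <= 35 go left of pivot.
Result: [16, 25, 24, 35, 30, 35], pivot at index 5


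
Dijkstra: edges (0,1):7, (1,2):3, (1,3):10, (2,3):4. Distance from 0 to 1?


Dijkstra from 0:
Distances: {0: 0, 1: 7, 2: 10, 3: 14}
Shortest distance to 1 = 7, path = [0, 1]


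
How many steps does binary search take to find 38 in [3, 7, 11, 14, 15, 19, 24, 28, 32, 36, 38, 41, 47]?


Search for 38:
[0,12] mid=6 arr[6]=24
[7,12] mid=9 arr[9]=36
[10,12] mid=11 arr[11]=41
[10,10] mid=10 arr[10]=38
Total: 4 comparisons


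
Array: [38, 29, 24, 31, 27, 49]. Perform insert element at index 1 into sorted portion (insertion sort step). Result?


After one pass: [29, 38, 24, 31, 27, 49]


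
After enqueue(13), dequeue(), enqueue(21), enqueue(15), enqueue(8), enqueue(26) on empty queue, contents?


enqueue(13) -> [13]
dequeue() returns 13 -> []
enqueue(21) -> [21]
enqueue(15) -> [21, 15]
enqueue(8) -> [21, 15, 8]
enqueue(26) -> [21, 15, 8, 26]
Final queue (front to back): [21, 15, 8, 26]


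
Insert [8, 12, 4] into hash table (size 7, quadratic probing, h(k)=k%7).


Insertions: 8->slot 1; 12->slot 5; 4->slot 4
Table: [None, 8, None, None, 4, 12, None]


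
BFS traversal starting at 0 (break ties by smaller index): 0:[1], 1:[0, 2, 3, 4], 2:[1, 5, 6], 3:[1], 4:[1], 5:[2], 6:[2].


BFS queue: start with [0]
Visit order: [0, 1, 2, 3, 4, 5, 6]


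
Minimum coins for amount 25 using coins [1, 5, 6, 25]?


dp[0]=0; dp[i]=1+min(dp[i-c] for c in coins)
...dp[20]=4, dp[21]=4, dp[22]=4, dp[23]=4, dp[24]=4, dp[25]=1
Minimum coins for 25 = 1


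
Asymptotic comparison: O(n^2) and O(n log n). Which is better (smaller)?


linearithmic grows slower than quadratic
O(n log n) is asymptotically smaller; O(n^2) grows faster
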